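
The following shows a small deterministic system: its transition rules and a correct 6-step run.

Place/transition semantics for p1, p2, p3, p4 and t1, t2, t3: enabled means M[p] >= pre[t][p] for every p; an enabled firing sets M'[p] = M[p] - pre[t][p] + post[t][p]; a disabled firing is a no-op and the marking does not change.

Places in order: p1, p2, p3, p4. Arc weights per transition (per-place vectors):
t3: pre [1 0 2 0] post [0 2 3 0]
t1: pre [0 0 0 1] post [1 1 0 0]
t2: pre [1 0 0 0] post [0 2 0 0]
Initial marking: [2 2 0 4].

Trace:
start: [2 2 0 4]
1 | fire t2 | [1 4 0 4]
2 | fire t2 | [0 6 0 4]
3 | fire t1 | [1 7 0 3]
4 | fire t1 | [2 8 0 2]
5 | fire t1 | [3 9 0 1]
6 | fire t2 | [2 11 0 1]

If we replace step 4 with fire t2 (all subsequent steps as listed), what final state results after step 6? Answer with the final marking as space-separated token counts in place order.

0 12 0 2

(re-executing from step 4 with the substitution; state before step 4: [1 7 0 3])
4 | fire t2 | [0 9 0 3]
5 | fire t1 | [1 10 0 2]
6 | fire t2 | [0 12 0 2]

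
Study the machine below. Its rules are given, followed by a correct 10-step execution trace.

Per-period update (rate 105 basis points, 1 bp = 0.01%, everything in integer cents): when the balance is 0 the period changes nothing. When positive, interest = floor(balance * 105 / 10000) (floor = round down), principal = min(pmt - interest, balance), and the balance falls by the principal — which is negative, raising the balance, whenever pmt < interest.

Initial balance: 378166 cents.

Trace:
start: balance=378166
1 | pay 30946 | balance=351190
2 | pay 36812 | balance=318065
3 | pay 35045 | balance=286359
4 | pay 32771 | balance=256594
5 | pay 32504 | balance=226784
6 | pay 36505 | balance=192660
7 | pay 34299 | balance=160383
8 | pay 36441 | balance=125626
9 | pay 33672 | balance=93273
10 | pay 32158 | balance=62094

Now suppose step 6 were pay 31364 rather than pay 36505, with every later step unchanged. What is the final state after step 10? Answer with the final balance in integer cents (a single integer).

(re-executing from step 6 with the substitution; state before step 6: balance=226784)
6 | pay 31364 | balance=197801
7 | pay 34299 | balance=165578
8 | pay 36441 | balance=130875
9 | pay 33672 | balance=98577
10 | pay 32158 | balance=67454

67454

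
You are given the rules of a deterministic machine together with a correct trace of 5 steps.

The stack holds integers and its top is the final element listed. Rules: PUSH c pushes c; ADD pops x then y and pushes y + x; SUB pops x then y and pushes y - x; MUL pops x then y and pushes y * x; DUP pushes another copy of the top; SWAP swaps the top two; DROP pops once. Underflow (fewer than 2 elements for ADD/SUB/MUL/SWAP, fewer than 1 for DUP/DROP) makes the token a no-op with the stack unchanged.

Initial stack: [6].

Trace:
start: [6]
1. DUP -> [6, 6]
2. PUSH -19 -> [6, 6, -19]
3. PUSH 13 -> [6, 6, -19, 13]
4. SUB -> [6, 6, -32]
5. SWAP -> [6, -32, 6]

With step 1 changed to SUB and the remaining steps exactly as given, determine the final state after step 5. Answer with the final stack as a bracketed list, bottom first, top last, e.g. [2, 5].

[-32, 6]

(re-executing from step 1 with the substitution; state before step 1: [6])
1. SUB -> [6]
2. PUSH -19 -> [6, -19]
3. PUSH 13 -> [6, -19, 13]
4. SUB -> [6, -32]
5. SWAP -> [-32, 6]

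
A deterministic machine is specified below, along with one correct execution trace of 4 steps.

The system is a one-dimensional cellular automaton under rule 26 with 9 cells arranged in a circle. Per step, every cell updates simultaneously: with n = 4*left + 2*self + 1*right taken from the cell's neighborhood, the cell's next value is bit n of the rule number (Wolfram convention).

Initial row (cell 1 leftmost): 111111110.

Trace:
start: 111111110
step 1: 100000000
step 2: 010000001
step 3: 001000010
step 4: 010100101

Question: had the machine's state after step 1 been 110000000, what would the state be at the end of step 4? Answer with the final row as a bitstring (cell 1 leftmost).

101010110

state after step 1 := 110000000
step 2: 101000001
step 3: 000100011
step 4: 101010110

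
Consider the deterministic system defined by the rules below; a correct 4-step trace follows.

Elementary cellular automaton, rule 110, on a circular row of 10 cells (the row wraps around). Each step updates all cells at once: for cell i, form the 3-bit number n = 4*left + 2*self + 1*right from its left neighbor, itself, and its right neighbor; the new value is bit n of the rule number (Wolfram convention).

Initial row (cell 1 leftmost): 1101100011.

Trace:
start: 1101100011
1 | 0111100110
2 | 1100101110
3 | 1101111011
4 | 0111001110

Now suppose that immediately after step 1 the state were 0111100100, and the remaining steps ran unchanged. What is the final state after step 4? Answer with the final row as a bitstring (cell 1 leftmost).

0111000111

state after step 1 := 0111100100
2 | 1100101100
3 | 1101111101
4 | 0111000111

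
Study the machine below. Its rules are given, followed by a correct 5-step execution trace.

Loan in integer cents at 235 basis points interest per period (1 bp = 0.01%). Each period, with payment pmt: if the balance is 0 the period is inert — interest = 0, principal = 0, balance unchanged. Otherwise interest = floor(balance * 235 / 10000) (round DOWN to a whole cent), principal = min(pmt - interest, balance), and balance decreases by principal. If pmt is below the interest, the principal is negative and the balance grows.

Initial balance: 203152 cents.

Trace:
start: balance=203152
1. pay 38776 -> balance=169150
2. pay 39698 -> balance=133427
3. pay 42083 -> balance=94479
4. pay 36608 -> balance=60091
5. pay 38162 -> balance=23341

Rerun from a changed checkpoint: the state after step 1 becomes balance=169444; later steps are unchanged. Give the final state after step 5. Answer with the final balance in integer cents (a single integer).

state after step 1 := balance=169444
2. pay 39698 -> balance=133727
3. pay 42083 -> balance=94786
4. pay 36608 -> balance=60405
5. pay 38162 -> balance=23662

23662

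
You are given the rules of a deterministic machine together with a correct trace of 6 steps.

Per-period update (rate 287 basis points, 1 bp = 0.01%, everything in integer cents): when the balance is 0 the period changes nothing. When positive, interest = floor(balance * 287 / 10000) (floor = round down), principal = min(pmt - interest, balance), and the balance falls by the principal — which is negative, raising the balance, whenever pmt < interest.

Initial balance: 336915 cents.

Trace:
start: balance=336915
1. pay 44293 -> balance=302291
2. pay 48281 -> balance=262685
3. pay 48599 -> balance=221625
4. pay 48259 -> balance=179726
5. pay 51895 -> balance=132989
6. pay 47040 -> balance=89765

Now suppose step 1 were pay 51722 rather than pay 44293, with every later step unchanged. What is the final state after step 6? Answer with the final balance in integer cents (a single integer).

(re-executing from step 1 with the substitution; state before step 1: balance=336915)
1. pay 51722 -> balance=294862
2. pay 48281 -> balance=255043
3. pay 48599 -> balance=213763
4. pay 48259 -> balance=171638
5. pay 51895 -> balance=124669
6. pay 47040 -> balance=81207

81207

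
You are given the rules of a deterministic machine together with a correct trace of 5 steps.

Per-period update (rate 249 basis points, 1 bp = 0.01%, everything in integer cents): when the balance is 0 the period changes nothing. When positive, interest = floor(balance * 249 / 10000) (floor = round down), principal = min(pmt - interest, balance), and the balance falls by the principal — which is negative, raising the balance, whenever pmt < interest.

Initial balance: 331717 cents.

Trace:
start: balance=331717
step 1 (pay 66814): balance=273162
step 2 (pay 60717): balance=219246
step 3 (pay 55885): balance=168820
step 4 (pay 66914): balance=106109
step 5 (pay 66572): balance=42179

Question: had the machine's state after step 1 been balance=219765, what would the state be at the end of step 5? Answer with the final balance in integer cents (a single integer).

state after step 1 := balance=219765
step 2 (pay 60717): balance=164520
step 3 (pay 55885): balance=112731
step 4 (pay 66914): balance=48624
step 5 (pay 66572): balance=0

0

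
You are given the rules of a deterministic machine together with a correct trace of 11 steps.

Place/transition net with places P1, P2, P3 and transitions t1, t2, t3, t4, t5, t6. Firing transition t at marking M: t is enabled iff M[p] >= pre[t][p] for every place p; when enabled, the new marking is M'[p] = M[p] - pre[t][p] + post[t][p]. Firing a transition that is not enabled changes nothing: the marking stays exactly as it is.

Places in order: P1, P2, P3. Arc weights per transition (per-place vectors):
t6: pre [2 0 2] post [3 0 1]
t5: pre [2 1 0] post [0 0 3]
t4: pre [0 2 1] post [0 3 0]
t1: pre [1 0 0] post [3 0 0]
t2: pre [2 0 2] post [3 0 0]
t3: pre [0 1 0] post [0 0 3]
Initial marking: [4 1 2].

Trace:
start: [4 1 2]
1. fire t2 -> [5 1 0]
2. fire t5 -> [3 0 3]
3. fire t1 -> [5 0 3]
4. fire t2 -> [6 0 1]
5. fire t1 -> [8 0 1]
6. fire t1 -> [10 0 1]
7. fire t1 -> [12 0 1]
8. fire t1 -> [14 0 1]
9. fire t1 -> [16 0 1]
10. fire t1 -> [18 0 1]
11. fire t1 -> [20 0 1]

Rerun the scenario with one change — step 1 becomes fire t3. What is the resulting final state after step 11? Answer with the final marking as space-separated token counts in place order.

(re-executing from step 1 with the substitution; state before step 1: [4 1 2])
1. fire t3 -> [4 0 5]
2. fire t5 -> [4 0 5]
3. fire t1 -> [6 0 5]
4. fire t2 -> [7 0 3]
5. fire t1 -> [9 0 3]
6. fire t1 -> [11 0 3]
7. fire t1 -> [13 0 3]
8. fire t1 -> [15 0 3]
9. fire t1 -> [17 0 3]
10. fire t1 -> [19 0 3]
11. fire t1 -> [21 0 3]

21 0 3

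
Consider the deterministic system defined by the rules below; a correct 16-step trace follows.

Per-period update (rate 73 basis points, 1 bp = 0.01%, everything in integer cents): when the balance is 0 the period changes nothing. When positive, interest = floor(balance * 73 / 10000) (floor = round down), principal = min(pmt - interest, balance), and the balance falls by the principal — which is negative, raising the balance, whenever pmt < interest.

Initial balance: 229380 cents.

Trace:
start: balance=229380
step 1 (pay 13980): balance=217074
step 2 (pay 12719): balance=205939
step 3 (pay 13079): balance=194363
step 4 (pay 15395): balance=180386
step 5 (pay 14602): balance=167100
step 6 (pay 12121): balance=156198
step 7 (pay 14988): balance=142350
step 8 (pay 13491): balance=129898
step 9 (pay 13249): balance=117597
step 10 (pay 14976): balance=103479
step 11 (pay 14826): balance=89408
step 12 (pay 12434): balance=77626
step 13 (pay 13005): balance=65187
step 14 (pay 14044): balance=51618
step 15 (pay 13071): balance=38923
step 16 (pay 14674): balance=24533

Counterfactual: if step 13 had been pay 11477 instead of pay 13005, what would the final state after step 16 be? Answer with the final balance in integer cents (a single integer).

26096

(re-executing from step 13 with the substitution; state before step 13: balance=77626)
step 13 (pay 11477): balance=66715
step 14 (pay 14044): balance=53158
step 15 (pay 13071): balance=40475
step 16 (pay 14674): balance=26096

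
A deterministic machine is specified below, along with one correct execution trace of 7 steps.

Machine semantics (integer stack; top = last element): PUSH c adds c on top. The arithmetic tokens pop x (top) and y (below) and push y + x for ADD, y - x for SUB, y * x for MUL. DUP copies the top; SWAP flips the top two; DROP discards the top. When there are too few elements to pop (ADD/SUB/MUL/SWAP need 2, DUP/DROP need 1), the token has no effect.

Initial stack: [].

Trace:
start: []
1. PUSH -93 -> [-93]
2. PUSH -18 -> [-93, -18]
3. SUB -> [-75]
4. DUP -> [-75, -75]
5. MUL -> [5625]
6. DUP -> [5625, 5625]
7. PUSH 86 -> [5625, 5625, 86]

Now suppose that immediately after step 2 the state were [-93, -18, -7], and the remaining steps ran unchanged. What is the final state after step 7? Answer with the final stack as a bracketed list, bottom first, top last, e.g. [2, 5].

[-93, 121, 121, 86]

state after step 2 := [-93, -18, -7]
3. SUB -> [-93, -11]
4. DUP -> [-93, -11, -11]
5. MUL -> [-93, 121]
6. DUP -> [-93, 121, 121]
7. PUSH 86 -> [-93, 121, 121, 86]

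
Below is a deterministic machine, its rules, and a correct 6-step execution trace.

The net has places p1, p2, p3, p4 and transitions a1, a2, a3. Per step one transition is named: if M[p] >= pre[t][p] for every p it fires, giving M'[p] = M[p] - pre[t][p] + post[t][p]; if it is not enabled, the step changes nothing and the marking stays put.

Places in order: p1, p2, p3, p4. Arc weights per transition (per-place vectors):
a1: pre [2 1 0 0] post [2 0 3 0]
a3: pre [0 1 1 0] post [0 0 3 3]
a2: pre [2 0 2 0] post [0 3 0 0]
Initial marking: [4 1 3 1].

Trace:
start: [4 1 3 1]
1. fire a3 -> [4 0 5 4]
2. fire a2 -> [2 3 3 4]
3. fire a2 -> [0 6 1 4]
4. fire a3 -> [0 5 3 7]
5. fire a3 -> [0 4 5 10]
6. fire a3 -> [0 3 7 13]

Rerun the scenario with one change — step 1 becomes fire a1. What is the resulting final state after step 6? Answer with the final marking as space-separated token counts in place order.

0 3 8 10

(re-executing from step 1 with the substitution; state before step 1: [4 1 3 1])
1. fire a1 -> [4 0 6 1]
2. fire a2 -> [2 3 4 1]
3. fire a2 -> [0 6 2 1]
4. fire a3 -> [0 5 4 4]
5. fire a3 -> [0 4 6 7]
6. fire a3 -> [0 3 8 10]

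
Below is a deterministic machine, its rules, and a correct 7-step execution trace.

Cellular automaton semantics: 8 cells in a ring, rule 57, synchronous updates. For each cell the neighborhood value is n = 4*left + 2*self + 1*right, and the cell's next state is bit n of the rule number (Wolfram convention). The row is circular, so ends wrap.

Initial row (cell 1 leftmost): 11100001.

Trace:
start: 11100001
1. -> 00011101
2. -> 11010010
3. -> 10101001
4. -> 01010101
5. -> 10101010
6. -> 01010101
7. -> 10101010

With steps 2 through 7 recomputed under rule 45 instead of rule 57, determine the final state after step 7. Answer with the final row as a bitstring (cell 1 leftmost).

11100101

(re-executing steps 2..7 under rule 45; state before step 2: 00011101)
2. -> 01010011
3. -> 11110010
4. -> 10000011
5. -> 00111010
6. -> 10100110
7. -> 11100101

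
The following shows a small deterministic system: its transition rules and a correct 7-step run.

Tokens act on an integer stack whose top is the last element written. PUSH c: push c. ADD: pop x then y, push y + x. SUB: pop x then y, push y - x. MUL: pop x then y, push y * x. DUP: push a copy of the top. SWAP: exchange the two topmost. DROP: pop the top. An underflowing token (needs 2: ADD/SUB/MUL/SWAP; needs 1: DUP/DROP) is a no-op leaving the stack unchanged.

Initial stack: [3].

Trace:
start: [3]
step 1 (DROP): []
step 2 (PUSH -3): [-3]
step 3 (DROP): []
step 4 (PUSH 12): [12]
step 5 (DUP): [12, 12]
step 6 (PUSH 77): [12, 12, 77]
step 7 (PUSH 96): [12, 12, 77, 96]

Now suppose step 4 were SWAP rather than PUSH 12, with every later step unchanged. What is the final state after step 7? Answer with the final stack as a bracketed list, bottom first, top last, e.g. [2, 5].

(re-executing from step 4 with the substitution; state before step 4: [])
step 4 (SWAP): []
step 5 (DUP): []
step 6 (PUSH 77): [77]
step 7 (PUSH 96): [77, 96]

[77, 96]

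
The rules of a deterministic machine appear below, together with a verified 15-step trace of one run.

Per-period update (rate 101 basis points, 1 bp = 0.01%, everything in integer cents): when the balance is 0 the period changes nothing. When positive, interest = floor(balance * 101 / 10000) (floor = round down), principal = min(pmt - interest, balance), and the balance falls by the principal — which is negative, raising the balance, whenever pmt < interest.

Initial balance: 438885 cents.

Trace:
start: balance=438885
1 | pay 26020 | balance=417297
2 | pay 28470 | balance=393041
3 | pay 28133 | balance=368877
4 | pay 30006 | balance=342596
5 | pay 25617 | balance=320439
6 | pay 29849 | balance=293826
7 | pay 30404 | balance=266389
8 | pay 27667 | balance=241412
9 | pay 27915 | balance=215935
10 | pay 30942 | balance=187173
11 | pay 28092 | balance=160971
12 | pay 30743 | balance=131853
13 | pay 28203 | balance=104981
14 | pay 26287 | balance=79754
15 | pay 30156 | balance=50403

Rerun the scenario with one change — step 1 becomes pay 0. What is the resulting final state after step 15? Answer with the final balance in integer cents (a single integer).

(re-executing from step 1 with the substitution; state before step 1: balance=438885)
1 | pay 0 | balance=443317
2 | pay 28470 | balance=419324
3 | pay 28133 | balance=395426
4 | pay 30006 | balance=369413
5 | pay 25617 | balance=347527
6 | pay 29849 | balance=321188
7 | pay 30404 | balance=294027
8 | pay 27667 | balance=269329
9 | pay 27915 | balance=244134
10 | pay 30942 | balance=215657
11 | pay 28092 | balance=189743
12 | pay 30743 | balance=160916
13 | pay 28203 | balance=134338
14 | pay 26287 | balance=109407
15 | pay 30156 | balance=80356

80356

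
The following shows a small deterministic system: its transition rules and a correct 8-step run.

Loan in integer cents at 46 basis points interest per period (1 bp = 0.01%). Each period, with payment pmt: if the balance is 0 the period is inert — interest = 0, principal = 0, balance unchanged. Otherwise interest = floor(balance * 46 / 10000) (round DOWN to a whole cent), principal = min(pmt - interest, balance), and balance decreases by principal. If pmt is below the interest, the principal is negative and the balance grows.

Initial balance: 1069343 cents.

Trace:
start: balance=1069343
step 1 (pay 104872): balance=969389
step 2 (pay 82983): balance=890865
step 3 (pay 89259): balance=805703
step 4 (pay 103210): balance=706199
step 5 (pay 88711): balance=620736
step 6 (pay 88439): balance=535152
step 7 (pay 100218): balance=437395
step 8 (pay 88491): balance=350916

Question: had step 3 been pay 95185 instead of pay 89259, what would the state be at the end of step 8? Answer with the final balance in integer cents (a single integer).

344852

(re-executing from step 3 with the substitution; state before step 3: balance=890865)
step 3 (pay 95185): balance=799777
step 4 (pay 103210): balance=700245
step 5 (pay 88711): balance=614755
step 6 (pay 88439): balance=529143
step 7 (pay 100218): balance=431359
step 8 (pay 88491): balance=344852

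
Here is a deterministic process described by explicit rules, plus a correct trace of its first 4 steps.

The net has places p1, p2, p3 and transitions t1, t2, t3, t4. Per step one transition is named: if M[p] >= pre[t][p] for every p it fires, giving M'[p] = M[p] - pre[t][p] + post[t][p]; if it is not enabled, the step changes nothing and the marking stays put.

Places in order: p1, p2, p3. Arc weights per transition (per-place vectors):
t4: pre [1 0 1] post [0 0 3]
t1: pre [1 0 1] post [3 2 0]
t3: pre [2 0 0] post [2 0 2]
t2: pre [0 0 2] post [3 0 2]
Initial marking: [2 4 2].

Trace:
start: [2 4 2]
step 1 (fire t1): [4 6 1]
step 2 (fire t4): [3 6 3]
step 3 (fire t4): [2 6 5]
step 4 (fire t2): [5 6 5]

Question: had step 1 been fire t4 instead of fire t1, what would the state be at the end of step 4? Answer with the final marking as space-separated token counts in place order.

(re-executing from step 1 with the substitution; state before step 1: [2 4 2])
step 1 (fire t4): [1 4 4]
step 2 (fire t4): [0 4 6]
step 3 (fire t4): [0 4 6]
step 4 (fire t2): [3 4 6]

3 4 6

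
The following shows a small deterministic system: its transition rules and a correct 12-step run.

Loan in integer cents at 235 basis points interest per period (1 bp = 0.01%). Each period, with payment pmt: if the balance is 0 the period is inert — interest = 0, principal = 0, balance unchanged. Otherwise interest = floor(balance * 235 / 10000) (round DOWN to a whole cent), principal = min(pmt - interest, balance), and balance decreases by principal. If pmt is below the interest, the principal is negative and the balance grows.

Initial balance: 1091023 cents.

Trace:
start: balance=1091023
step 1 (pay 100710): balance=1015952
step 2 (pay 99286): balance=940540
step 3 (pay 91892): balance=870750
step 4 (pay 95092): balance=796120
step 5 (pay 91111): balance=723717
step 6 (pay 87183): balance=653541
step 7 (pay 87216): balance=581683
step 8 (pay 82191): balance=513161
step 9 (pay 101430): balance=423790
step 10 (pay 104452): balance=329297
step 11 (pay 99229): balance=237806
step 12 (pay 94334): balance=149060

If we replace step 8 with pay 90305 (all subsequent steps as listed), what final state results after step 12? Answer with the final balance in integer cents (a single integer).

(re-executing from step 8 with the substitution; state before step 8: balance=581683)
step 8 (pay 90305): balance=505047
step 9 (pay 101430): balance=415485
step 10 (pay 104452): balance=320796
step 11 (pay 99229): balance=229105
step 12 (pay 94334): balance=140154

140154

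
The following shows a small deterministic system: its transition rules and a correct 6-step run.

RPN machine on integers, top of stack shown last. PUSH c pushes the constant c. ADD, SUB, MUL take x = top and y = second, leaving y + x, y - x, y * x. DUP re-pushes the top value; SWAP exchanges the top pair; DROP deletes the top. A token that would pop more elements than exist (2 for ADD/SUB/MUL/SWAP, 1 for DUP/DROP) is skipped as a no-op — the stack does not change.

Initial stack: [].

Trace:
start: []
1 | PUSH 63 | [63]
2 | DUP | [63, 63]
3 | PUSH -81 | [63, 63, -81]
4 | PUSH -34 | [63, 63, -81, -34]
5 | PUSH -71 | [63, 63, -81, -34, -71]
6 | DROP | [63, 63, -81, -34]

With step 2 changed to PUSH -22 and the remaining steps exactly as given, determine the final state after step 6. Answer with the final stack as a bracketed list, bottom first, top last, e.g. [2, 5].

[63, -22, -81, -34]

(re-executing from step 2 with the substitution; state before step 2: [63])
2 | PUSH -22 | [63, -22]
3 | PUSH -81 | [63, -22, -81]
4 | PUSH -34 | [63, -22, -81, -34]
5 | PUSH -71 | [63, -22, -81, -34, -71]
6 | DROP | [63, -22, -81, -34]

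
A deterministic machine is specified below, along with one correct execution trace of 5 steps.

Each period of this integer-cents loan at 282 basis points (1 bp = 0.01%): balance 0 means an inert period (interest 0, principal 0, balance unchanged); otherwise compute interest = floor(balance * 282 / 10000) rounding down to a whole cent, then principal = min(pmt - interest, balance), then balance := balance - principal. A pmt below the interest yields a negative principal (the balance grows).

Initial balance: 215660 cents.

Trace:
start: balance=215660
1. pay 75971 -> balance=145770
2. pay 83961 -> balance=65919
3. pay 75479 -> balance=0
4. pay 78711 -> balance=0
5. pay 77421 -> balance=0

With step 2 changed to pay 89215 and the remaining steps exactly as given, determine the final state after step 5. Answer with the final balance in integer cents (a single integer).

(re-executing from step 2 with the substitution; state before step 2: balance=145770)
2. pay 89215 -> balance=60665
3. pay 75479 -> balance=0
4. pay 78711 -> balance=0
5. pay 77421 -> balance=0

0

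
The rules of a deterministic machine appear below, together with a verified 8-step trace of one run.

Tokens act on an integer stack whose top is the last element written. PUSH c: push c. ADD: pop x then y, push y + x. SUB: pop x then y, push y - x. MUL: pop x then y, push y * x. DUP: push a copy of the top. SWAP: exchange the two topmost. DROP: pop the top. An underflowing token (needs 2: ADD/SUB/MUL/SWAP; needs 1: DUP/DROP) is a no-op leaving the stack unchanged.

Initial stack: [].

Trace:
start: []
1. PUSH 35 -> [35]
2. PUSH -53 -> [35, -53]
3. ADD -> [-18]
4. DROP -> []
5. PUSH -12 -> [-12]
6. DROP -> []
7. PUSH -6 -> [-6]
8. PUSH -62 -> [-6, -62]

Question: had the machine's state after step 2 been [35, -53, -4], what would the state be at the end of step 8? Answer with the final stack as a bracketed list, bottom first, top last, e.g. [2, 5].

[35, -6, -62]

state after step 2 := [35, -53, -4]
3. ADD -> [35, -57]
4. DROP -> [35]
5. PUSH -12 -> [35, -12]
6. DROP -> [35]
7. PUSH -6 -> [35, -6]
8. PUSH -62 -> [35, -6, -62]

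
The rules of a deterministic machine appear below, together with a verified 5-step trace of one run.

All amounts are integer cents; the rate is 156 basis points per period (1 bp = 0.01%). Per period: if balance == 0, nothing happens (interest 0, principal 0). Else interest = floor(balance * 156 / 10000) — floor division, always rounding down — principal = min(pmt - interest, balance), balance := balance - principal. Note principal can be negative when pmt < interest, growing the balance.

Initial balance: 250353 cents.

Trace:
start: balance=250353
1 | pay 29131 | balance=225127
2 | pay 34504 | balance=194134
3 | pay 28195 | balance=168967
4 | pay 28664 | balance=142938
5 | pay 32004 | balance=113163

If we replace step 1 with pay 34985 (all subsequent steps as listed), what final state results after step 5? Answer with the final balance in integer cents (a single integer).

106936

(re-executing from step 1 with the substitution; state before step 1: balance=250353)
1 | pay 34985 | balance=219273
2 | pay 34504 | balance=188189
3 | pay 28195 | balance=162929
4 | pay 28664 | balance=136806
5 | pay 32004 | balance=106936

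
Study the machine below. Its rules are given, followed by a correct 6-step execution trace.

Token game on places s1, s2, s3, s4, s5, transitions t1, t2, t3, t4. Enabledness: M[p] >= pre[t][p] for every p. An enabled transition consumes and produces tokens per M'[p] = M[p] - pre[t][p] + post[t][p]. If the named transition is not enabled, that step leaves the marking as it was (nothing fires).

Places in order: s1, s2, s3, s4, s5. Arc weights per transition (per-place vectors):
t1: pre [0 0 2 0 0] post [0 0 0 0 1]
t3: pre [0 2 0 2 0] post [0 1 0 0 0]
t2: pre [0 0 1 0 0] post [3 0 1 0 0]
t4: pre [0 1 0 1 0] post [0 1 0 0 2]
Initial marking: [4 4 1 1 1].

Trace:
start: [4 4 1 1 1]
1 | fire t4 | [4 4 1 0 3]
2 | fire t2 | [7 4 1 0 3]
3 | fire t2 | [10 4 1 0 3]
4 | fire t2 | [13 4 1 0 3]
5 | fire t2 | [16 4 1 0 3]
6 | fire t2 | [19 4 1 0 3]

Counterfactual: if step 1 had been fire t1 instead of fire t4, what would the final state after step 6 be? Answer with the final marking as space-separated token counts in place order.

(re-executing from step 1 with the substitution; state before step 1: [4 4 1 1 1])
1 | fire t1 | [4 4 1 1 1]
2 | fire t2 | [7 4 1 1 1]
3 | fire t2 | [10 4 1 1 1]
4 | fire t2 | [13 4 1 1 1]
5 | fire t2 | [16 4 1 1 1]
6 | fire t2 | [19 4 1 1 1]

19 4 1 1 1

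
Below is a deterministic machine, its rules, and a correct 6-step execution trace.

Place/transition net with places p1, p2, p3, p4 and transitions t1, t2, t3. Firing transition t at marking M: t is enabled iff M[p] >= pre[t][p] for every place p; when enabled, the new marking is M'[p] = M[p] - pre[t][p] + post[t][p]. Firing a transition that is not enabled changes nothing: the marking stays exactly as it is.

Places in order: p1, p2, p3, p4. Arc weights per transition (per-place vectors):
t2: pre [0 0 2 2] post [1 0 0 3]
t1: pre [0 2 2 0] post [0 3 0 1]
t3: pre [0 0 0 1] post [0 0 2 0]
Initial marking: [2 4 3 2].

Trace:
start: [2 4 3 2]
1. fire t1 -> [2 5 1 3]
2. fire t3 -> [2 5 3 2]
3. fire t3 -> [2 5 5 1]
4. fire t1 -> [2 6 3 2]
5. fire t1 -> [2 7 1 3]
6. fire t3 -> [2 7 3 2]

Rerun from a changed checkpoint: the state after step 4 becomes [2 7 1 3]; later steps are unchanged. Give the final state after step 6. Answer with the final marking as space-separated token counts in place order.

2 7 3 2

state after step 4 := [2 7 1 3]
5. fire t1 -> [2 7 1 3]
6. fire t3 -> [2 7 3 2]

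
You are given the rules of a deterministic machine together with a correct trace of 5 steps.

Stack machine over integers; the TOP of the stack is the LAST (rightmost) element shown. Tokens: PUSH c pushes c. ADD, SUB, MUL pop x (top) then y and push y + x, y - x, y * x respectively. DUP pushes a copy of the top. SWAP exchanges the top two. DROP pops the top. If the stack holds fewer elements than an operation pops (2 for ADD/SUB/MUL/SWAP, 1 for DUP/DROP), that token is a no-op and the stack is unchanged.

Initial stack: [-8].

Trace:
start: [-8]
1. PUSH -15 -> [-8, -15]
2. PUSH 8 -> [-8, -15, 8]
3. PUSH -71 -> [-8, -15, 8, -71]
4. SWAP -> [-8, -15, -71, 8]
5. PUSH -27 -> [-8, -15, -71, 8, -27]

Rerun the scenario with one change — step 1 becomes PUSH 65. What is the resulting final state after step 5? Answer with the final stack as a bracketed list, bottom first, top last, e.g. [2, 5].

(re-executing from step 1 with the substitution; state before step 1: [-8])
1. PUSH 65 -> [-8, 65]
2. PUSH 8 -> [-8, 65, 8]
3. PUSH -71 -> [-8, 65, 8, -71]
4. SWAP -> [-8, 65, -71, 8]
5. PUSH -27 -> [-8, 65, -71, 8, -27]

[-8, 65, -71, 8, -27]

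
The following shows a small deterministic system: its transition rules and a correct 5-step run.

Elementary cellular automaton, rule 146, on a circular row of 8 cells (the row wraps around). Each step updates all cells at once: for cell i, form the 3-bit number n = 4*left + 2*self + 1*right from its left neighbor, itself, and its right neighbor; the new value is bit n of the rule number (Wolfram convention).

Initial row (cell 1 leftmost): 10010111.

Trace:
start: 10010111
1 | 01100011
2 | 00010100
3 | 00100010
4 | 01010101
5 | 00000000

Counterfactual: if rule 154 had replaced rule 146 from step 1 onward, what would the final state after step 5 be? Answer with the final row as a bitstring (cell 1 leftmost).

01110110

(re-executing steps 1..5 under rule 154; state before step 1: 10010111)
1 | 01100111
2 | 01011110
3 | 10011101
4 | 01111001
5 | 01110110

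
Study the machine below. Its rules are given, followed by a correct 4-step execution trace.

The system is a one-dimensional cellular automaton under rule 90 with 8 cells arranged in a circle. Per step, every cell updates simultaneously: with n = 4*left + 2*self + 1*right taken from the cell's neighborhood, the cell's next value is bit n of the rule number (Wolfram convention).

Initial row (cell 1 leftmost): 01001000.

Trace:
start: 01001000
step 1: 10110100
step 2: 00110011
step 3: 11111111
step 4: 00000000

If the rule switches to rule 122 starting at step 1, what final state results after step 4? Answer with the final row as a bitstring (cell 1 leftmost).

(re-executing steps 1..4 under rule 122; state before step 1: 01001000)
step 1: 10110100
step 2: 01111011
step 3: 11001111
step 4: 01111000

01111000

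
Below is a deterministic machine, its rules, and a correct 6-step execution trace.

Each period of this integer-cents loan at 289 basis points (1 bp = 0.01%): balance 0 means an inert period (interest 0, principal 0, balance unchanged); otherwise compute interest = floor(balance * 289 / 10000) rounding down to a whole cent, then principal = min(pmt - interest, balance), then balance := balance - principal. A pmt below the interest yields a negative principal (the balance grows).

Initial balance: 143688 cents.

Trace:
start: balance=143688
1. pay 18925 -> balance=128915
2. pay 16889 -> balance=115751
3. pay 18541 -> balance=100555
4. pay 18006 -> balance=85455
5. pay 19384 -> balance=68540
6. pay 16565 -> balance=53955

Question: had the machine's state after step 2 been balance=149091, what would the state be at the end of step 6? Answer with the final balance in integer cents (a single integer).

91319

state after step 2 := balance=149091
3. pay 18541 -> balance=134858
4. pay 18006 -> balance=120749
5. pay 19384 -> balance=104854
6. pay 16565 -> balance=91319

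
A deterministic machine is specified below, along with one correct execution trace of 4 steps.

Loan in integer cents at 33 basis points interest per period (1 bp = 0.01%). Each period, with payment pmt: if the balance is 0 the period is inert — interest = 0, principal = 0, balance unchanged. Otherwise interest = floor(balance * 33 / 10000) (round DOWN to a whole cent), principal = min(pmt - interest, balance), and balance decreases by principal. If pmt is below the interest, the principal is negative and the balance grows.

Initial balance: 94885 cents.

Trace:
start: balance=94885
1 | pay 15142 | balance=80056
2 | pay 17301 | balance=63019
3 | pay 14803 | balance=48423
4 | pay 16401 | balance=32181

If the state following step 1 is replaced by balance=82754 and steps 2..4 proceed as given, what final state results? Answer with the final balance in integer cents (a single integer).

34906

state after step 1 := balance=82754
2 | pay 17301 | balance=65726
3 | pay 14803 | balance=51139
4 | pay 16401 | balance=34906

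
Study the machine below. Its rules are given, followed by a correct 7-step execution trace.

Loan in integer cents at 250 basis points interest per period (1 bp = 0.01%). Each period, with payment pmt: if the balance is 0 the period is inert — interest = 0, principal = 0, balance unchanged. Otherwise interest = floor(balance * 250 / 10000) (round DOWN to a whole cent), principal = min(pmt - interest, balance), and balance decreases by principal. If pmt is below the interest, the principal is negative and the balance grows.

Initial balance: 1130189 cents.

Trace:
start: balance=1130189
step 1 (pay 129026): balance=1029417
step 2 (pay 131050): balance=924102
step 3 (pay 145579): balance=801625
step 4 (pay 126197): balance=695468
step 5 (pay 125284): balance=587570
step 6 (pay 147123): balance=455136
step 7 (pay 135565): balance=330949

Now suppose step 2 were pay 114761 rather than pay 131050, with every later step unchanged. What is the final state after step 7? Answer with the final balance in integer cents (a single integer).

(re-executing from step 2 with the substitution; state before step 2: balance=1029417)
step 2 (pay 114761): balance=940391
step 3 (pay 145579): balance=818321
step 4 (pay 126197): balance=712582
step 5 (pay 125284): balance=605112
step 6 (pay 147123): balance=473116
step 7 (pay 135565): balance=349378

349378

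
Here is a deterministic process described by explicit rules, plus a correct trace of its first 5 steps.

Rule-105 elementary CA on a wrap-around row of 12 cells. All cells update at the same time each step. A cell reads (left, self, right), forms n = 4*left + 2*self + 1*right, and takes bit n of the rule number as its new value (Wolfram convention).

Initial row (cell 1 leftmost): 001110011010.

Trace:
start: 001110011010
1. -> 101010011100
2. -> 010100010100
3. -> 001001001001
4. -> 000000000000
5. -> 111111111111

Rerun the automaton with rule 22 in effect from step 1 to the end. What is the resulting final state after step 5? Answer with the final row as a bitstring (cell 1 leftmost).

000110000001

(re-executing steps 1..5 under rule 22; state before step 1: 001110011010)
1. -> 010001100011
2. -> 011010010100
3. -> 100011110110
4. -> 110100000000
5. -> 000110000001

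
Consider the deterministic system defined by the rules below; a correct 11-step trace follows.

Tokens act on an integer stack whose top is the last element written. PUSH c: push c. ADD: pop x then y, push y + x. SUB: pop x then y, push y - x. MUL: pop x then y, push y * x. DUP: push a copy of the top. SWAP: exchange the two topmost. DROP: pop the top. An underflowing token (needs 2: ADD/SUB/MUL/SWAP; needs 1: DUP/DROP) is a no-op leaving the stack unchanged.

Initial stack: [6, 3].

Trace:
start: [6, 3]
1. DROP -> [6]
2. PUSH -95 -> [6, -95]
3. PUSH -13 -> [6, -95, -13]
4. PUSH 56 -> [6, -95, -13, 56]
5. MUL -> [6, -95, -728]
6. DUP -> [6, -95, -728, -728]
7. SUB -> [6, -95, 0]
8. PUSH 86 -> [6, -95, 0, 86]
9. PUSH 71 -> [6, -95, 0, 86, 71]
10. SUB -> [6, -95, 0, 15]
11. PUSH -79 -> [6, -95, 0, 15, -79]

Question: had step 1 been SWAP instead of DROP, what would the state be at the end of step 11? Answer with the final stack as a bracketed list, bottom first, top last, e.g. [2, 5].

[3, 6, -95, 0, 15, -79]

(re-executing from step 1 with the substitution; state before step 1: [6, 3])
1. SWAP -> [3, 6]
2. PUSH -95 -> [3, 6, -95]
3. PUSH -13 -> [3, 6, -95, -13]
4. PUSH 56 -> [3, 6, -95, -13, 56]
5. MUL -> [3, 6, -95, -728]
6. DUP -> [3, 6, -95, -728, -728]
7. SUB -> [3, 6, -95, 0]
8. PUSH 86 -> [3, 6, -95, 0, 86]
9. PUSH 71 -> [3, 6, -95, 0, 86, 71]
10. SUB -> [3, 6, -95, 0, 15]
11. PUSH -79 -> [3, 6, -95, 0, 15, -79]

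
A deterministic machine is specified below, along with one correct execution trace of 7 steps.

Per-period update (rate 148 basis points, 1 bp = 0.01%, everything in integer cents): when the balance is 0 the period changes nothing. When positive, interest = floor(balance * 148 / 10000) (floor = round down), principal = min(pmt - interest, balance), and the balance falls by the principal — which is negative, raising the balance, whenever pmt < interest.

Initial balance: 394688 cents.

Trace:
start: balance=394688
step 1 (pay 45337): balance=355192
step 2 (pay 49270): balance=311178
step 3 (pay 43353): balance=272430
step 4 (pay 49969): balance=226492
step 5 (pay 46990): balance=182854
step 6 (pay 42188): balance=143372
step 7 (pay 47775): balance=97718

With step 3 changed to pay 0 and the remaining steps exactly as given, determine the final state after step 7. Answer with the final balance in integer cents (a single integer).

143696

(re-executing from step 3 with the substitution; state before step 3: balance=311178)
step 3 (pay 0): balance=315783
step 4 (pay 49969): balance=270487
step 5 (pay 46990): balance=227500
step 6 (pay 42188): balance=188679
step 7 (pay 47775): balance=143696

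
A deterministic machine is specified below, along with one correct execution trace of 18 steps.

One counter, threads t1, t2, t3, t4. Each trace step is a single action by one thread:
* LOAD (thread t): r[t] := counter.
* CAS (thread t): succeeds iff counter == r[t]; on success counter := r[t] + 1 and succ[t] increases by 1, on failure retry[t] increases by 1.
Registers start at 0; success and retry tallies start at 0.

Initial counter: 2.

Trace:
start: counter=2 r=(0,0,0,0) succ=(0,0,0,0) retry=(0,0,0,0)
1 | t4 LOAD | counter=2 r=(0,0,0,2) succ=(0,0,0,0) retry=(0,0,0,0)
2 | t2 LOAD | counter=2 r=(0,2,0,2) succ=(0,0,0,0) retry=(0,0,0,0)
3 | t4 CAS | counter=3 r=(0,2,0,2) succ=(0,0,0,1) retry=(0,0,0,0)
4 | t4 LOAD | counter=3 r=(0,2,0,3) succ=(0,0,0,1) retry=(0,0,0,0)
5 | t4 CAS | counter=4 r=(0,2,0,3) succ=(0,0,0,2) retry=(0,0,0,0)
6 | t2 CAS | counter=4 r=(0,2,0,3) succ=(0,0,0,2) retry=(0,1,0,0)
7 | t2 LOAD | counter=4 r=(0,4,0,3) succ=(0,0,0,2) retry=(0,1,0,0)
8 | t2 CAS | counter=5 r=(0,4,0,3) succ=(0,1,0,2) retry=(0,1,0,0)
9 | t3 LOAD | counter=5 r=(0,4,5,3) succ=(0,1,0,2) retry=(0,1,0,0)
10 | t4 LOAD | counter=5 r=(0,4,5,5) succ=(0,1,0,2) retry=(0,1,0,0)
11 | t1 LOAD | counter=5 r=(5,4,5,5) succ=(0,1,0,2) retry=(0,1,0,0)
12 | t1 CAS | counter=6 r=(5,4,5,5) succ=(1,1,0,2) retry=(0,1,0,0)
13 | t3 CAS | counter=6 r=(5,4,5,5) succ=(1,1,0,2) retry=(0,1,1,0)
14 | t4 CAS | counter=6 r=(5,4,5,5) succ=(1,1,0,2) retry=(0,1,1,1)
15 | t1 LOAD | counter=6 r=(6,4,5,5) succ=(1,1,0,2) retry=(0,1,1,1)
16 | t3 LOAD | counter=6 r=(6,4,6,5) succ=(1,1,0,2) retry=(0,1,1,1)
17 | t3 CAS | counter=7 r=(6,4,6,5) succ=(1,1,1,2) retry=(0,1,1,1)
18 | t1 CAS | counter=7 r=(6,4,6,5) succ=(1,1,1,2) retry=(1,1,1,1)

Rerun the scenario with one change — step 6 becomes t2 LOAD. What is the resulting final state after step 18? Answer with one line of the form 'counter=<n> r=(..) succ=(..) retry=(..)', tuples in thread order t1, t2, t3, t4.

counter=7 r=(6,4,6,5) succ=(1,1,1,2) retry=(1,0,1,1)

(re-executing from step 6 with the substitution; state before step 6: counter=4 r=(0,2,0,3) succ=(0,0,0,2) retry=(0,0,0,0))
6 | t2 LOAD | counter=4 r=(0,4,0,3) succ=(0,0,0,2) retry=(0,0,0,0)
7 | t2 LOAD | counter=4 r=(0,4,0,3) succ=(0,0,0,2) retry=(0,0,0,0)
8 | t2 CAS | counter=5 r=(0,4,0,3) succ=(0,1,0,2) retry=(0,0,0,0)
9 | t3 LOAD | counter=5 r=(0,4,5,3) succ=(0,1,0,2) retry=(0,0,0,0)
10 | t4 LOAD | counter=5 r=(0,4,5,5) succ=(0,1,0,2) retry=(0,0,0,0)
11 | t1 LOAD | counter=5 r=(5,4,5,5) succ=(0,1,0,2) retry=(0,0,0,0)
12 | t1 CAS | counter=6 r=(5,4,5,5) succ=(1,1,0,2) retry=(0,0,0,0)
13 | t3 CAS | counter=6 r=(5,4,5,5) succ=(1,1,0,2) retry=(0,0,1,0)
14 | t4 CAS | counter=6 r=(5,4,5,5) succ=(1,1,0,2) retry=(0,0,1,1)
15 | t1 LOAD | counter=6 r=(6,4,5,5) succ=(1,1,0,2) retry=(0,0,1,1)
16 | t3 LOAD | counter=6 r=(6,4,6,5) succ=(1,1,0,2) retry=(0,0,1,1)
17 | t3 CAS | counter=7 r=(6,4,6,5) succ=(1,1,1,2) retry=(0,0,1,1)
18 | t1 CAS | counter=7 r=(6,4,6,5) succ=(1,1,1,2) retry=(1,0,1,1)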